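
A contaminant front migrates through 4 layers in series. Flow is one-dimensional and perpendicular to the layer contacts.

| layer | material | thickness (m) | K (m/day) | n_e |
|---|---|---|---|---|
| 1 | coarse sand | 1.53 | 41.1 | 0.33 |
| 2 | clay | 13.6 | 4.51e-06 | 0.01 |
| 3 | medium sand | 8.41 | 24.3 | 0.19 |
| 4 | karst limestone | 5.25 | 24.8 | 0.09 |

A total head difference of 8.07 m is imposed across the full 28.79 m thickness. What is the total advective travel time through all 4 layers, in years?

With flow normal to the layers, continuity requires the same specific discharge q through every layer.
Σ(b_i/K_i) = 1.53/41.1 + 13.6/4.51e-06 + 8.41/24.3 + 5.25/24.8 = 3.016e+06 d.
q = Δh / Σ(b_i/K_i) = 8.07 / 3.016e+06 = 2.676e-06 m/day.
In each layer the seepage velocity is v_i = q/n_i, so the layer transit time is t_i = b_i·n_i / q:
  layer 1 (coarse sand): t_1 = 1.53 × 0.33 / 2.676e-06 = 1.887e+05 d
  layer 2 (clay): t_2 = 13.6 × 0.01 / 2.676e-06 = 50819 d
  layer 3 (medium sand): t_3 = 8.41 × 0.19 / 2.676e-06 = 5.971e+05 d
  layer 4 (karst limestone): t_4 = 5.25 × 0.09 / 2.676e-06 = 1.766e+05 d
Total t = Σ t_i = 1.013e+06 days = 2774 years.

2770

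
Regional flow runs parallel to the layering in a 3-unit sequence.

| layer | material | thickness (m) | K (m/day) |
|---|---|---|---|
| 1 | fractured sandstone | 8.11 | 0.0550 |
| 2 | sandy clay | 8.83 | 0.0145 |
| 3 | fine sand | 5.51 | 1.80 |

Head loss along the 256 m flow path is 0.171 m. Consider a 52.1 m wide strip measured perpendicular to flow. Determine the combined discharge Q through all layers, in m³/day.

0.365

Flow is parallel to layering, so each bed carries its own Darcy discharge and the transmissivities add.
Σ(K_i·b_i) = 0.0550×8.11 + 0.0145×8.83 + 1.80×5.51 = 10.49 m²/day.
Hydraulic gradient i = Δh / L = 0.171 / 256 = 0.0006680.
Q = Σ(K_i·b_i) · W · i = 10.49 × 52.1 × 0.0006680 = 0.3651 m³/day.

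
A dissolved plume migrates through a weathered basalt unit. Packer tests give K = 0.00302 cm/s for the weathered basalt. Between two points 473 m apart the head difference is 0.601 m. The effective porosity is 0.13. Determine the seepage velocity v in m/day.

0.0255

Convert K: 0.00302 cm/s × 864 = 2.609 m/day.
Hydraulic gradient i = Δh / L = 0.601 / 473 = 0.001271.
Darcy flux q = K · i = 2.609 × 0.001271 = 0.003315 m/day.
Seepage velocity v = q / n_e = 0.003315 / 0.13 = 0.02550 m/day.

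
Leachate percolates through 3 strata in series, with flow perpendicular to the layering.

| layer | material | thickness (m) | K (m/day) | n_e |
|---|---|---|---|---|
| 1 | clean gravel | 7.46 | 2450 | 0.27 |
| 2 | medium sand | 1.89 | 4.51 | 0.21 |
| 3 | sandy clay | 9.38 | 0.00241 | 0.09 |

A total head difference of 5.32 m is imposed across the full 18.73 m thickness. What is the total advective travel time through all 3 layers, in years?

6.52

With flow normal to the layers, continuity requires the same specific discharge q through every layer.
Σ(b_i/K_i) = 7.46/2450 + 1.89/4.51 + 9.38/0.00241 = 3893 d.
q = Δh / Σ(b_i/K_i) = 5.32 / 3893 = 0.001367 m/day.
In each layer the seepage velocity is v_i = q/n_i, so the layer transit time is t_i = b_i·n_i / q:
  layer 1 (clean gravel): t_1 = 7.46 × 0.27 / 0.001367 = 1474 d
  layer 2 (medium sand): t_2 = 1.89 × 0.21 / 0.001367 = 290.4 d
  layer 3 (sandy clay): t_3 = 9.38 × 0.09 / 0.001367 = 617.7 d
Total t = Σ t_i = 2382 days = 6.521 years.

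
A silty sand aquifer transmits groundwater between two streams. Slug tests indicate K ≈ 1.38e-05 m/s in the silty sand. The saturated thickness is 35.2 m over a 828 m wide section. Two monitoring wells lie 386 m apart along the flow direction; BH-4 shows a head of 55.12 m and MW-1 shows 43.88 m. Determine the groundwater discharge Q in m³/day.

1010

Convert K: 1.38e-05 m/s × 86400 = 1.192 m/day.
Cross-sectional area A = 828 × 35.2 = 29146 m².
Hydraulic gradient i = (55.12 − 43.88) / 386 = 11.24 / 386 = 0.02912.
Darcy's law: Q = K · A · i = 1.192 × 29146 × 0.02912 = 1012 m³/day.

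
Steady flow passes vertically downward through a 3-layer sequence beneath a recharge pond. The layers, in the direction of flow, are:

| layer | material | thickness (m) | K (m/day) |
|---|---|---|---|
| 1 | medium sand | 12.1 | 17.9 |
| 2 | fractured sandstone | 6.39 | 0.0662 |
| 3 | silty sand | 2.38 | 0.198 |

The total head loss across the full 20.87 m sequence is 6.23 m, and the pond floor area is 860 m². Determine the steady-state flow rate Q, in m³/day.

49.1

Flow is perpendicular to layering, so the layers act in series and the equivalent K is the thickness-weighted harmonic mean.
Total thickness L = 12.1 + 6.39 + 2.38 = 20.87 m.
Σ(b_i/K_i) = 12.1/17.9 + 6.39/0.0662 + 2.38/0.198 = 109.2 d.
K_eq = L / Σ(b_i/K_i) = 20.87 / 109.2 = 0.1911 m/day.
Q = K_eq · A · (Δh/L) = 0.1911 × 860 × (6.23/20.87) = 49.05 m³/day.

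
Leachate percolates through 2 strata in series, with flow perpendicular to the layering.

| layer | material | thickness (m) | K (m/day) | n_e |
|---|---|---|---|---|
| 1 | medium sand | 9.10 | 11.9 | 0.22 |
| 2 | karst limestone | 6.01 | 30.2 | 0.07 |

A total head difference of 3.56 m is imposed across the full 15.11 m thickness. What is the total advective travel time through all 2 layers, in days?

0.656

With flow normal to the layers, continuity requires the same specific discharge q through every layer.
Σ(b_i/K_i) = 9.10/11.9 + 6.01/30.2 = 0.9637 d.
q = Δh / Σ(b_i/K_i) = 3.56 / 0.9637 = 3.694 m/day.
In each layer the seepage velocity is v_i = q/n_i, so the layer transit time is t_i = b_i·n_i / q:
  layer 1 (medium sand): t_1 = 9.10 × 0.22 / 3.694 = 0.5420 d
  layer 2 (karst limestone): t_2 = 6.01 × 0.07 / 3.694 = 0.1139 d
Total t = Σ t_i = 0.6558 days.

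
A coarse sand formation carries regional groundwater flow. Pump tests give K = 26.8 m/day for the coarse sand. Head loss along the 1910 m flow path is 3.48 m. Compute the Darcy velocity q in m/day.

Hydraulic gradient i = Δh / L = 3.48 / 1910 = 0.001822.
Specific discharge q = K · i = 26.80 × 0.001822 = 0.04883 m/day.

0.0488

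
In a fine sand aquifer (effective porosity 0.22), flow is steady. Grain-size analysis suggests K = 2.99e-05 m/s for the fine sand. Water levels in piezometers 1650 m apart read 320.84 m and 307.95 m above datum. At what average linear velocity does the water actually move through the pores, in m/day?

0.0917

Convert K: 2.99e-05 m/s × 86400 = 2.583 m/day.
Hydraulic gradient i = (320.84 − 307.95) / 1650 = 12.89 / 1650 = 0.007812.
Darcy flux q = K · i = 2.583 × 0.007812 = 0.02018 m/day.
Seepage velocity v = q / n_e = 0.02018 / 0.22 = 0.09173 m/day.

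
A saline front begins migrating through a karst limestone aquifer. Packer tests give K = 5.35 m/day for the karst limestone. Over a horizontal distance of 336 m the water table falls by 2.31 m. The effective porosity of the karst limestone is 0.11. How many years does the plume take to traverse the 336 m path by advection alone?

Hydraulic gradient i = Δh / L = 2.31 / 336 = 0.006875.
Darcy flux q = K · i = 5.350 × 0.006875 = 0.03678 m/day.
Seepage velocity v = q / n_e = 0.03678 / 0.11 = 0.3344 m/day.
Travel time t = L / v = 336 / 0.3344 = 1005 days = 2.751 years.

2.75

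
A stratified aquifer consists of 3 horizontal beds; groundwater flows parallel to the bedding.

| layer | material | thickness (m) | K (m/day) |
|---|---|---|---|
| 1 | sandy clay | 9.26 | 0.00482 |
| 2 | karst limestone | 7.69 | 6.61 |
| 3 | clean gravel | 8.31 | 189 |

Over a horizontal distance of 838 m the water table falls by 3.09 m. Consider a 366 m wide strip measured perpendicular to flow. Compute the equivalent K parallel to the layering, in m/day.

64.2

Flow is parallel to layering, so each bed carries its own Darcy discharge and the transmissivities add.
Σ(K_i·b_i) = 0.00482×9.26 + 6.61×7.69 + 189×8.31 = 1621 m²/day.
Total thickness b = 25.26 m, so K_eq = Σ(K_i·b_i)/b = 64.19 m/day.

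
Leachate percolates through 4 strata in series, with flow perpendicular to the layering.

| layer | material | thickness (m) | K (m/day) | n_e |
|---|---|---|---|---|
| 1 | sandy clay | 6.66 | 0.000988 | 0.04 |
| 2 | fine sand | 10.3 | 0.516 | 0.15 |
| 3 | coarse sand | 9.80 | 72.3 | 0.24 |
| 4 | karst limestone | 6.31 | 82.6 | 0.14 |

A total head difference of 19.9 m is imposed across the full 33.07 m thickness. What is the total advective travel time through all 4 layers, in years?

With flow normal to the layers, continuity requires the same specific discharge q through every layer.
Σ(b_i/K_i) = 6.66/0.000988 + 10.3/0.516 + 9.80/72.3 + 6.31/82.6 = 6761 d.
q = Δh / Σ(b_i/K_i) = 19.9 / 6761 = 0.002943 m/day.
In each layer the seepage velocity is v_i = q/n_i, so the layer transit time is t_i = b_i·n_i / q:
  layer 1 (sandy clay): t_1 = 6.66 × 0.04 / 0.002943 = 90.51 d
  layer 2 (fine sand): t_2 = 10.3 × 0.15 / 0.002943 = 524.9 d
  layer 3 (coarse sand): t_3 = 9.80 × 0.24 / 0.002943 = 799.1 d
  layer 4 (karst limestone): t_4 = 6.31 × 0.14 / 0.002943 = 300.1 d
Total t = Σ t_i = 1715 days = 4.694 years.

4.69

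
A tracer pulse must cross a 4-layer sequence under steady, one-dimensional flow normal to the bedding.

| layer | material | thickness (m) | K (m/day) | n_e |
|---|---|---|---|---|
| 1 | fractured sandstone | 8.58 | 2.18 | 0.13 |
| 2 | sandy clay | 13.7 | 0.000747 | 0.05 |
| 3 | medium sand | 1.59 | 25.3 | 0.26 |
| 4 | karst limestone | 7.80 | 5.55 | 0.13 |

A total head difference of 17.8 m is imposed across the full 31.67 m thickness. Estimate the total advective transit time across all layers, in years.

With flow normal to the layers, continuity requires the same specific discharge q through every layer.
Σ(b_i/K_i) = 8.58/2.18 + 13.7/0.000747 + 1.59/25.3 + 7.80/5.55 = 18345 d.
q = Δh / Σ(b_i/K_i) = 17.8 / 18345 = 0.0009703 m/day.
In each layer the seepage velocity is v_i = q/n_i, so the layer transit time is t_i = b_i·n_i / q:
  layer 1 (fractured sandstone): t_1 = 8.58 × 0.13 / 0.0009703 = 1150 d
  layer 2 (sandy clay): t_2 = 13.7 × 0.05 / 0.0009703 = 706.0 d
  layer 3 (medium sand): t_3 = 1.59 × 0.26 / 0.0009703 = 426.1 d
  layer 4 (karst limestone): t_4 = 7.80 × 0.13 / 0.0009703 = 1045 d
Total t = Σ t_i = 3327 days = 9.108 years.

9.11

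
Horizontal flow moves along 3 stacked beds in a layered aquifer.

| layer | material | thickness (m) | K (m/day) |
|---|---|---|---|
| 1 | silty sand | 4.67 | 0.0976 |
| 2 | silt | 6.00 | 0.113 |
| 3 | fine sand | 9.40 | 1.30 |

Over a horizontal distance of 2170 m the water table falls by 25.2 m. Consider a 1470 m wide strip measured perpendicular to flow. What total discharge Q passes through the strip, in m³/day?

228

Flow is parallel to layering, so each bed carries its own Darcy discharge and the transmissivities add.
Σ(K_i·b_i) = 0.0976×4.67 + 0.113×6.00 + 1.30×9.40 = 13.35 m²/day.
Hydraulic gradient i = Δh / L = 25.2 / 2170 = 0.01161.
Q = Σ(K_i·b_i) · W · i = 13.35 × 1470 × 0.01161 = 228.0 m³/day.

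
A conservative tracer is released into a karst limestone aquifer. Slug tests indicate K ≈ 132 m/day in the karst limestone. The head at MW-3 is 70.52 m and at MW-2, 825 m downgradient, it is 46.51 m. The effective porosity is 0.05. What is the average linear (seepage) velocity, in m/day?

76.8

Hydraulic gradient i = (70.52 − 46.51) / 825 = 24.01 / 825 = 0.02910.
Darcy flux q = K · i = 132.0 × 0.02910 = 3.842 m/day.
Seepage velocity v = q / n_e = 3.842 / 0.05 = 76.83 m/day.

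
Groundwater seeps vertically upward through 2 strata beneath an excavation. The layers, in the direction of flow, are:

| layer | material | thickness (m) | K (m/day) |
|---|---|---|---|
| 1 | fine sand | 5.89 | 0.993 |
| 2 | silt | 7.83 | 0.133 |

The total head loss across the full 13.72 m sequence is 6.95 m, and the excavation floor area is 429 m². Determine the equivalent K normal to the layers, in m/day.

Flow is perpendicular to layering, so the layers act in series and the equivalent K is the thickness-weighted harmonic mean.
Total thickness L = 5.89 + 7.83 = 13.72 m.
Σ(b_i/K_i) = 5.89/0.993 + 7.83/0.133 = 64.80 d.
K_eq = L / Σ(b_i/K_i) = 13.72 / 64.80 = 0.2117 m/day.

0.212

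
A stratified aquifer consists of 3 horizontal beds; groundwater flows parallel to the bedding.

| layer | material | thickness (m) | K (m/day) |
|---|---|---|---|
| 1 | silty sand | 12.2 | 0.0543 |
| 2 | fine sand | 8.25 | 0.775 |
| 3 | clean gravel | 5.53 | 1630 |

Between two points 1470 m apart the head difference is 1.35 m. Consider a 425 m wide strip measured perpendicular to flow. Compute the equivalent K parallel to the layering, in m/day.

347

Flow is parallel to layering, so each bed carries its own Darcy discharge and the transmissivities add.
Σ(K_i·b_i) = 0.0543×12.2 + 0.775×8.25 + 1630×5.53 = 9021 m²/day.
Total thickness b = 25.98 m, so K_eq = Σ(K_i·b_i)/b = 347.2 m/day.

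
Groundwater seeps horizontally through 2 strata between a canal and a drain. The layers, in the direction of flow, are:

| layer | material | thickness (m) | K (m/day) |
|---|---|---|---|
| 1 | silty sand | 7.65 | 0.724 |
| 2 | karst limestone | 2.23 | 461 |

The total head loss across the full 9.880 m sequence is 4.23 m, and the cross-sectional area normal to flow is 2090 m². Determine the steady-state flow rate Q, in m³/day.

836

Flow is perpendicular to layering, so the layers act in series and the equivalent K is the thickness-weighted harmonic mean.
Total thickness L = 7.65 + 2.23 = 9.880 m.
Σ(b_i/K_i) = 7.65/0.724 + 2.23/461 = 10.57 d.
K_eq = L / Σ(b_i/K_i) = 9.880 / 10.57 = 0.9346 m/day.
Q = K_eq · A · (Δh/L) = 0.9346 × 2090 × (4.23/9.880) = 836.3 m³/day.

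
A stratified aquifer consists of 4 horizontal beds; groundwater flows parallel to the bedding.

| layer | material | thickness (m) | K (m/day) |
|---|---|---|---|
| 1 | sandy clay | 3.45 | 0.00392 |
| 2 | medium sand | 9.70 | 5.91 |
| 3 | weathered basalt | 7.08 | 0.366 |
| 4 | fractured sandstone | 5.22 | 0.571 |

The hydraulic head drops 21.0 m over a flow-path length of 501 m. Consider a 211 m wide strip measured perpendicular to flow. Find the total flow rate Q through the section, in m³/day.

Flow is parallel to layering, so each bed carries its own Darcy discharge and the transmissivities add.
Σ(K_i·b_i) = 0.00392×3.45 + 5.91×9.70 + 0.366×7.08 + 0.571×5.22 = 62.91 m²/day.
Hydraulic gradient i = Δh / L = 21.0 / 501 = 0.04192.
Q = Σ(K_i·b_i) · W · i = 62.91 × 211 × 0.04192 = 556.4 m³/day.

556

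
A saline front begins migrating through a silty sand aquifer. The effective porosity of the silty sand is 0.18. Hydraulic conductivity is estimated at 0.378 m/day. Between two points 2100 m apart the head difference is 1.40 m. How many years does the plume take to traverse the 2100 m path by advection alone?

4110

Hydraulic gradient i = Δh / L = 1.40 / 2100 = 0.0006667.
Darcy flux q = K · i = 0.3780 × 0.0006667 = 0.0002520 m/day.
Seepage velocity v = q / n_e = 0.0002520 / 0.18 = 0.001400 m/day.
Travel time t = L / v = 2100 / 0.001400 = 1.500e+06 days = 4107 years.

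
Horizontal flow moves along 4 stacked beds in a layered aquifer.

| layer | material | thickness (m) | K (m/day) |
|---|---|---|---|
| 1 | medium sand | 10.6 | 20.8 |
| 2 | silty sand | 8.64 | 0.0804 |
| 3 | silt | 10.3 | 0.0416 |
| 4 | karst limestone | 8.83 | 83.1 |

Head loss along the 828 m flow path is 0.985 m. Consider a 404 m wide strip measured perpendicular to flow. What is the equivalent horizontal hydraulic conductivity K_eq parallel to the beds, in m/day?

Flow is parallel to layering, so each bed carries its own Darcy discharge and the transmissivities add.
Σ(K_i·b_i) = 20.8×10.6 + 0.0804×8.64 + 0.0416×10.3 + 83.1×8.83 = 955.4 m²/day.
Total thickness b = 38.37 m, so K_eq = Σ(K_i·b_i)/b = 24.90 m/day.

24.9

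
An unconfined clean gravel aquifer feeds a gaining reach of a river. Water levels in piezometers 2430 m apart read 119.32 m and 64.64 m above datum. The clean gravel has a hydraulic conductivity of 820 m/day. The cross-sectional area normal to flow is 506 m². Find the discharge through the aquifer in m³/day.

9340

Hydraulic gradient i = (119.32 − 64.64) / 2430 = 54.68 / 2430 = 0.02250.
Darcy's law: Q = K · A · i = 820.0 × 506.0 × 0.02250 = 9337 m³/day.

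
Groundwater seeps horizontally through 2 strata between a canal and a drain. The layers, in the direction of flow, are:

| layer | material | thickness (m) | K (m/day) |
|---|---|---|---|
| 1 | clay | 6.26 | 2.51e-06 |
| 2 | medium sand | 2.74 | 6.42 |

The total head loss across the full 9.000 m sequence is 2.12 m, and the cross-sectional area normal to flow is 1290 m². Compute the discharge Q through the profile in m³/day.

Flow is perpendicular to layering, so the layers act in series and the equivalent K is the thickness-weighted harmonic mean.
Total thickness L = 6.26 + 2.74 = 9.000 m.
Σ(b_i/K_i) = 6.26/2.51e-06 + 2.74/6.42 = 2.494e+06 d.
K_eq = L / Σ(b_i/K_i) = 9.000 / 2.494e+06 = 3.609e-06 m/day.
Q = K_eq · A · (Δh/L) = 3.609e-06 × 1290 × (2.12/9.000) = 0.001097 m³/day.

0.00110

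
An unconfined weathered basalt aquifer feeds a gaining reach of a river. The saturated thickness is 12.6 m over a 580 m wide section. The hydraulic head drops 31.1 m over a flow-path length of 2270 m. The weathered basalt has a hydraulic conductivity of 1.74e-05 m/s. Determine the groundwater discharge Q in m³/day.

151

Convert K: 1.74e-05 m/s × 86400 = 1.503 m/day.
Cross-sectional area A = 580 × 12.6 = 7308 m².
Hydraulic gradient i = Δh / L = 31.1 / 2270 = 0.01370.
Darcy's law: Q = K · A · i = 1.503 × 7308 × 0.01370 = 150.5 m³/day.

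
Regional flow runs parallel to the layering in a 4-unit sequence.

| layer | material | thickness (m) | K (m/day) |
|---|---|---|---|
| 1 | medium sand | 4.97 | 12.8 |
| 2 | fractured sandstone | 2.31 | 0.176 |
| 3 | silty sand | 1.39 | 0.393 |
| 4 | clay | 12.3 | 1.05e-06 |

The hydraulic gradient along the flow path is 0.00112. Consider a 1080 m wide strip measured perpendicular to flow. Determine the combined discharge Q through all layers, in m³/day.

Flow is parallel to layering, so each bed carries its own Darcy discharge and the transmissivities add.
Σ(K_i·b_i) = 12.8×4.97 + 0.176×2.31 + 0.393×1.39 + 1.05e-06×12.3 = 64.57 m²/day.
Hydraulic gradient i = 0.00112.
Q = Σ(K_i·b_i) · W · i = 64.57 × 1080 × 0.001120 = 78.10 m³/day.

78.1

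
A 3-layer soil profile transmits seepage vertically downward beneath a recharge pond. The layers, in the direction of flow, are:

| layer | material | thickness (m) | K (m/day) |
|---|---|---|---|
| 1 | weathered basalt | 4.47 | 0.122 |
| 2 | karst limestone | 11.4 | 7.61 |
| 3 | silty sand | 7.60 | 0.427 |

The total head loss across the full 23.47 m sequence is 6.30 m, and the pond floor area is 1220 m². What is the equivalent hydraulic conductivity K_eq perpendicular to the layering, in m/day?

Flow is perpendicular to layering, so the layers act in series and the equivalent K is the thickness-weighted harmonic mean.
Total thickness L = 4.47 + 11.4 + 7.60 = 23.47 m.
Σ(b_i/K_i) = 4.47/0.122 + 11.4/7.61 + 7.60/0.427 = 55.94 d.
K_eq = L / Σ(b_i/K_i) = 23.47 / 55.94 = 0.4196 m/day.

0.420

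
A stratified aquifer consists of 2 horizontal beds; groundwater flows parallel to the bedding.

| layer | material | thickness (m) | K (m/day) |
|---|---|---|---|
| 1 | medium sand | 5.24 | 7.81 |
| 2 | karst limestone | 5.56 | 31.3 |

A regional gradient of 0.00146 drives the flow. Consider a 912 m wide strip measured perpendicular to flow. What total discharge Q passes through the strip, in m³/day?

Flow is parallel to layering, so each bed carries its own Darcy discharge and the transmissivities add.
Σ(K_i·b_i) = 7.81×5.24 + 31.3×5.56 = 215.0 m²/day.
Hydraulic gradient i = 0.00146.
Q = Σ(K_i·b_i) · W · i = 215.0 × 912 × 0.001460 = 286.2 m³/day.

286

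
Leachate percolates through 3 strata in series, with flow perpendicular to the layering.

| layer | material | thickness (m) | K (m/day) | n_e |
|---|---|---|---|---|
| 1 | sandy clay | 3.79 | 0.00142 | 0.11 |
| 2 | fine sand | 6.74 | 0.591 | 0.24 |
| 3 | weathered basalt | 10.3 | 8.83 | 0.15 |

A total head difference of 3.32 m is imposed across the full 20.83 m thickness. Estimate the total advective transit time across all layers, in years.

7.92

With flow normal to the layers, continuity requires the same specific discharge q through every layer.
Σ(b_i/K_i) = 3.79/0.00142 + 6.74/0.591 + 10.3/8.83 = 2682 d.
q = Δh / Σ(b_i/K_i) = 3.32 / 2682 = 0.001238 m/day.
In each layer the seepage velocity is v_i = q/n_i, so the layer transit time is t_i = b_i·n_i / q:
  layer 1 (sandy clay): t_1 = 3.79 × 0.11 / 0.001238 = 336.7 d
  layer 2 (fine sand): t_2 = 6.74 × 0.24 / 0.001238 = 1307 d
  layer 3 (weathered basalt): t_3 = 10.3 × 0.15 / 0.001238 = 1248 d
Total t = Σ t_i = 2891 days = 7.916 years.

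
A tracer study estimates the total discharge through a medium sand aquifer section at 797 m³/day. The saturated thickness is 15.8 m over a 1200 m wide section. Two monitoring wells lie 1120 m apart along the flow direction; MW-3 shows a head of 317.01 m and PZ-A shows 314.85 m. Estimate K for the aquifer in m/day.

Cross-sectional area A = 1200 × 15.8 = 18960 m².
Hydraulic gradient i = (317.01 − 314.85) / 1120 = 2.16 / 1120 = 0.001929.
From Q = K·A·i, K = Q / (A·i) = 797 / (18960 × 0.001929) = 21.80 m/day.

21.8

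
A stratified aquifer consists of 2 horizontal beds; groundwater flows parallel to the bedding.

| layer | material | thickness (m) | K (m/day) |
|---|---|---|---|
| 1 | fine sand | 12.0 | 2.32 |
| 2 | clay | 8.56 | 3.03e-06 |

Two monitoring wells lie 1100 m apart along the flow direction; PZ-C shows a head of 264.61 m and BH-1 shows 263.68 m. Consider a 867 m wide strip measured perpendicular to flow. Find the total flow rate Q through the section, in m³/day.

20.4

Flow is parallel to layering, so each bed carries its own Darcy discharge and the transmissivities add.
Σ(K_i·b_i) = 2.32×12.0 + 3.03e-06×8.56 = 27.84 m²/day.
Hydraulic gradient i = (264.61 − 263.68) / 1100 = 0.93 / 1100 = 0.0008455.
Q = Σ(K_i·b_i) · W · i = 27.84 × 867 × 0.0008455 = 20.41 m³/day.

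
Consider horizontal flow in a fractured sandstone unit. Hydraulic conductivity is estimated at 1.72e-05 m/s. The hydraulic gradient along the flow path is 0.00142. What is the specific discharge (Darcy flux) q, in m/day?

0.00211

Convert K: 1.72e-05 m/s × 86400 = 1.486 m/day.
Hydraulic gradient i = 0.00142.
Specific discharge q = K · i = 1.486 × 0.001420 = 0.002110 m/day.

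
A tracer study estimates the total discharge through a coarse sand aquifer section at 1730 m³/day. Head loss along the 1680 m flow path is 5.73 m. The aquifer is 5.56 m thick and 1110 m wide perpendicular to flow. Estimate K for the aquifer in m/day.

82.2

Cross-sectional area A = 1110 × 5.56 = 6172 m².
Hydraulic gradient i = Δh / L = 5.73 / 1680 = 0.003411.
From Q = K·A·i, K = Q / (A·i) = 1730 / (6172 × 0.003411) = 82.19 m/day.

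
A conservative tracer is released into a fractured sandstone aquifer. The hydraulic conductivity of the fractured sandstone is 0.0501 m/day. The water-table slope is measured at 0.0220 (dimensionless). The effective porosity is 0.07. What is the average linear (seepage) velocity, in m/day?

0.0157

Hydraulic gradient i = 0.0220.
Darcy flux q = K · i = 0.05010 × 0.02200 = 0.001102 m/day.
Seepage velocity v = q / n_e = 0.001102 / 0.07 = 0.01575 m/day.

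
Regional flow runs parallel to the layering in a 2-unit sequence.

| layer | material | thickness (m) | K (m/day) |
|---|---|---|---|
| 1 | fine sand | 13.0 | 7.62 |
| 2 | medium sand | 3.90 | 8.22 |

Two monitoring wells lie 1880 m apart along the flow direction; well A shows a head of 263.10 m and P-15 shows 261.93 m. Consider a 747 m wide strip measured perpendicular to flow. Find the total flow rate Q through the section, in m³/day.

61.0

Flow is parallel to layering, so each bed carries its own Darcy discharge and the transmissivities add.
Σ(K_i·b_i) = 7.62×13.0 + 8.22×3.90 = 131.1 m²/day.
Hydraulic gradient i = (263.10 − 261.93) / 1880 = 1.17 / 1880 = 0.0006223.
Q = Σ(K_i·b_i) · W · i = 131.1 × 747 × 0.0006223 = 60.96 m³/day.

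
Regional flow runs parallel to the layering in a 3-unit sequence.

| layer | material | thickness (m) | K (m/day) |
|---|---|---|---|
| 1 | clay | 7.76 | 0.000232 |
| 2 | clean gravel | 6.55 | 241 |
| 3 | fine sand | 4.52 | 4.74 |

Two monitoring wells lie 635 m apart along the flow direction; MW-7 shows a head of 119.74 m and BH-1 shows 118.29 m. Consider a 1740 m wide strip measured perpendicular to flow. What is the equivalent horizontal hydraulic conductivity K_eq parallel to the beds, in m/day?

85.0

Flow is parallel to layering, so each bed carries its own Darcy discharge and the transmissivities add.
Σ(K_i·b_i) = 0.000232×7.76 + 241×6.55 + 4.74×4.52 = 1600 m²/day.
Total thickness b = 18.83 m, so K_eq = Σ(K_i·b_i)/b = 84.97 m/day.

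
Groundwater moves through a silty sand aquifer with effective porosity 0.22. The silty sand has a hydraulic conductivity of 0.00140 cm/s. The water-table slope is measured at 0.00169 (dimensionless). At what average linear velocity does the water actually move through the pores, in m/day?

0.00929

Convert K: 0.00140 cm/s × 864 = 1.210 m/day.
Hydraulic gradient i = 0.00169.
Darcy flux q = K · i = 1.210 × 0.001690 = 0.002044 m/day.
Seepage velocity v = q / n_e = 0.002044 / 0.22 = 0.009292 m/day.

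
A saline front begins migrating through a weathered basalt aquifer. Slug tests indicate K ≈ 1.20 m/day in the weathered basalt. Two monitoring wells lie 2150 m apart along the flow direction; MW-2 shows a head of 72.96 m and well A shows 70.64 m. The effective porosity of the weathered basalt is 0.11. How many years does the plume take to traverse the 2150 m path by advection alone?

500

Hydraulic gradient i = (72.96 − 70.64) / 2150 = 2.32 / 2150 = 0.001079.
Darcy flux q = K · i = 1.200 × 0.001079 = 0.001295 m/day.
Seepage velocity v = q / n_e = 0.001295 / 0.11 = 0.01177 m/day.
Travel time t = L / v = 2150 / 0.01177 = 1.826e+05 days = 500.0 years.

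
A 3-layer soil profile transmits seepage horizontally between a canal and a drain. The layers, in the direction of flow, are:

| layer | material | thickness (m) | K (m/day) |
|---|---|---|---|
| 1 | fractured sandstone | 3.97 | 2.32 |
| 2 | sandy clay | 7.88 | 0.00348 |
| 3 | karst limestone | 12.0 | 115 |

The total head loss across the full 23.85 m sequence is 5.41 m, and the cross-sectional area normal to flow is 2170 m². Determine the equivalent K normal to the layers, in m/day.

0.0105

Flow is perpendicular to layering, so the layers act in series and the equivalent K is the thickness-weighted harmonic mean.
Total thickness L = 3.97 + 7.88 + 12.0 = 23.85 m.
Σ(b_i/K_i) = 3.97/2.32 + 7.88/0.00348 + 12.0/115 = 2266 d.
K_eq = L / Σ(b_i/K_i) = 23.85 / 2266 = 0.01052 m/day.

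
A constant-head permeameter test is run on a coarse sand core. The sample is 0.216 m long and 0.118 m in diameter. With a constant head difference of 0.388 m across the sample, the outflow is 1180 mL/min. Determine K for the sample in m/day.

86.5

Cross-sectional area A = π·(d/2)² = π × (0.118/2)² = 0.01094 m².
Convert discharge: 1180 mL/min = 1.967e-05 m³/s.
Darcy's law rearranged: K = Q·L / (A·Δh) = 1.967e-05 × 0.216 / (0.01094 × 0.388) = 0.001001 m/s = 86.50 m/day.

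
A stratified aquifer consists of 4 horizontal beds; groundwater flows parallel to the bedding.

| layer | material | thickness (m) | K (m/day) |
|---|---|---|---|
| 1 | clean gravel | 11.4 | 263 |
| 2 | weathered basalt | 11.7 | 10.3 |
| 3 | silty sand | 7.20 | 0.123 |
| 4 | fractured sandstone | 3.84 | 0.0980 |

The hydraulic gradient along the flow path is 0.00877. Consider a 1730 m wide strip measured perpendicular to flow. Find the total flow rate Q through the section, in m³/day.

47300

Flow is parallel to layering, so each bed carries its own Darcy discharge and the transmissivities add.
Σ(K_i·b_i) = 263×11.4 + 10.3×11.7 + 0.123×7.20 + 0.0980×3.84 = 3120 m²/day.
Hydraulic gradient i = 0.00877.
Q = Σ(K_i·b_i) · W · i = 3120 × 1730 × 0.008770 = 47337 m³/day.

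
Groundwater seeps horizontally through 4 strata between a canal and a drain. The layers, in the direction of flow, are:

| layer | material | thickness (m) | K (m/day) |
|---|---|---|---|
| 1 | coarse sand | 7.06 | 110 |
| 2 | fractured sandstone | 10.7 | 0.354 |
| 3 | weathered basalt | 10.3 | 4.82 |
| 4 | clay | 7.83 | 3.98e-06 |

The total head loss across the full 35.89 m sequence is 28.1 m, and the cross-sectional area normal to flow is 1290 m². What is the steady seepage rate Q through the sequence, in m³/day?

Flow is perpendicular to layering, so the layers act in series and the equivalent K is the thickness-weighted harmonic mean.
Total thickness L = 7.06 + 10.7 + 10.3 + 7.83 = 35.89 m.
Σ(b_i/K_i) = 7.06/110 + 10.7/0.354 + 10.3/4.82 + 7.83/3.98e-06 = 1.967e+06 d.
K_eq = L / Σ(b_i/K_i) = 35.89 / 1.967e+06 = 1.824e-05 m/day.
Q = K_eq · A · (Δh/L) = 1.824e-05 × 1290 × (28.1/35.89) = 0.01843 m³/day.

0.0184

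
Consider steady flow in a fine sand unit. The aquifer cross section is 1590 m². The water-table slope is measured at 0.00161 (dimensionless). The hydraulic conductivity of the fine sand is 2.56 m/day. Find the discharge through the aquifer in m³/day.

6.55

Hydraulic gradient i = 0.00161.
Darcy's law: Q = K · A · i = 2.560 × 1590 × 0.001610 = 6.553 m³/day.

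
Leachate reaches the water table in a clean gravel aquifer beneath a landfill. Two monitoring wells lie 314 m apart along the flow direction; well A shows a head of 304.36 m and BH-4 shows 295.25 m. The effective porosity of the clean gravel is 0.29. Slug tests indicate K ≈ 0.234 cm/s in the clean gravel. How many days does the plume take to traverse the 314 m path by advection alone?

Convert K: 0.234 cm/s × 864 = 202.2 m/day.
Hydraulic gradient i = (304.36 − 295.25) / 314 = 9.11 / 314 = 0.02901.
Darcy flux q = K · i = 202.2 × 0.02901 = 5.866 m/day.
Seepage velocity v = q / n_e = 5.866 / 0.29 = 20.23 m/day.
Travel time t = L / v = 314 / 20.23 = 15.52 days.

15.5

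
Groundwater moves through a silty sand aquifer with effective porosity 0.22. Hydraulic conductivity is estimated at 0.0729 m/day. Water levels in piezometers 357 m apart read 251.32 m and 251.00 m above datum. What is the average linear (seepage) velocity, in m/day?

0.000297

Hydraulic gradient i = (251.32 − 251.00) / 357 = 0.32 / 357 = 0.0008964.
Darcy flux q = K · i = 0.07290 × 0.0008964 = 6.534e-05 m/day.
Seepage velocity v = q / n_e = 6.534e-05 / 0.22 = 0.0002970 m/day.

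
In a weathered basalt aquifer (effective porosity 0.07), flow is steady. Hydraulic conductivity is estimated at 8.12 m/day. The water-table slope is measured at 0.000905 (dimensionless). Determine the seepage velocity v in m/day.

0.105

Hydraulic gradient i = 0.000905.
Darcy flux q = K · i = 8.120 × 0.0009050 = 0.007349 m/day.
Seepage velocity v = q / n_e = 0.007349 / 0.07 = 0.1050 m/day.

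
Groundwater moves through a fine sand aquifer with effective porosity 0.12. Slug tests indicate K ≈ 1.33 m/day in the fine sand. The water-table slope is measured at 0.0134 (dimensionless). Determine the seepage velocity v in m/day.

Hydraulic gradient i = 0.0134.
Darcy flux q = K · i = 1.330 × 0.01340 = 0.01782 m/day.
Seepage velocity v = q / n_e = 0.01782 / 0.12 = 0.1485 m/day.

0.149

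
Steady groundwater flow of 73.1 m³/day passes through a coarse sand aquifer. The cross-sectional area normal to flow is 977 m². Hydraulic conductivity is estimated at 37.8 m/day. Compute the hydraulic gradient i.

From Q = K·A·i, i = Q / (K·A) = 73.1 / (37.80 × 977.0) = 0.001979.

0.00198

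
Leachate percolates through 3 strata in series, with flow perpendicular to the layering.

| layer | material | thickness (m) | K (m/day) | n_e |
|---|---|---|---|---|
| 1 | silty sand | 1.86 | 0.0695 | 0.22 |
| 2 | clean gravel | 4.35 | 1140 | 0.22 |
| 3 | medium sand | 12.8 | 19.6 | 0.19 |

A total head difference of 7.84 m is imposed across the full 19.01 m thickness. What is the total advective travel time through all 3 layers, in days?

With flow normal to the layers, continuity requires the same specific discharge q through every layer.
Σ(b_i/K_i) = 1.86/0.0695 + 4.35/1140 + 12.8/19.6 = 27.42 d.
q = Δh / Σ(b_i/K_i) = 7.84 / 27.42 = 0.2859 m/day.
In each layer the seepage velocity is v_i = q/n_i, so the layer transit time is t_i = b_i·n_i / q:
  layer 1 (silty sand): t_1 = 1.86 × 0.22 / 0.2859 = 1.431 d
  layer 2 (clean gravel): t_2 = 4.35 × 0.22 / 0.2859 = 3.347 d
  layer 3 (medium sand): t_3 = 12.8 × 0.19 / 0.2859 = 8.506 d
Total t = Σ t_i = 13.28 days.

13.3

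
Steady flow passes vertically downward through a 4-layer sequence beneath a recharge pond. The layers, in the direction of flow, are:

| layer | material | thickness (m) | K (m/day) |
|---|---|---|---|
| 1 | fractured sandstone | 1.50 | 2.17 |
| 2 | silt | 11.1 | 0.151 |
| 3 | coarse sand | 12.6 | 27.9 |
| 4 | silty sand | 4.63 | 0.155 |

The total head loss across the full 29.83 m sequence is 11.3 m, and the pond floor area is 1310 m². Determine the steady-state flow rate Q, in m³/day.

142

Flow is perpendicular to layering, so the layers act in series and the equivalent K is the thickness-weighted harmonic mean.
Total thickness L = 1.50 + 11.1 + 12.6 + 4.63 = 29.83 m.
Σ(b_i/K_i) = 1.50/2.17 + 11.1/0.151 + 12.6/27.9 + 4.63/0.155 = 104.5 d.
K_eq = L / Σ(b_i/K_i) = 29.83 / 104.5 = 0.2854 m/day.
Q = K_eq · A · (Δh/L) = 0.2854 × 1310 × (11.3/29.83) = 141.6 m³/day.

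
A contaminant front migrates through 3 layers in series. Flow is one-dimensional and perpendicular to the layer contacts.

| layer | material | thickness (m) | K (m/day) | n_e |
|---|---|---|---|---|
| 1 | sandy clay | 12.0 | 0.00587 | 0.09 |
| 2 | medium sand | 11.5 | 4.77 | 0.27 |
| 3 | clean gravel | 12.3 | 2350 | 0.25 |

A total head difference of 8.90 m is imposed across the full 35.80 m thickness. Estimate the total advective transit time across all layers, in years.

With flow normal to the layers, continuity requires the same specific discharge q through every layer.
Σ(b_i/K_i) = 12.0/0.00587 + 11.5/4.77 + 12.3/2350 = 2047 d.
q = Δh / Σ(b_i/K_i) = 8.90 / 2047 = 0.004348 m/day.
In each layer the seepage velocity is v_i = q/n_i, so the layer transit time is t_i = b_i·n_i / q:
  layer 1 (sandy clay): t_1 = 12.0 × 0.09 / 0.004348 = 248.4 d
  layer 2 (medium sand): t_2 = 11.5 × 0.27 / 0.004348 = 714.0 d
  layer 3 (clean gravel): t_3 = 12.3 × 0.25 / 0.004348 = 707.1 d
Total t = Σ t_i = 1670 days = 4.571 years.

4.57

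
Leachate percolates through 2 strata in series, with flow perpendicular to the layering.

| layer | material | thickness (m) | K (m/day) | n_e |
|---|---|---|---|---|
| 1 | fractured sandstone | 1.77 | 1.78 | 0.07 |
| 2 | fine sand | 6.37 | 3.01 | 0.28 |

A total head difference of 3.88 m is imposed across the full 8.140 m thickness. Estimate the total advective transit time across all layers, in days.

1.53

With flow normal to the layers, continuity requires the same specific discharge q through every layer.
Σ(b_i/K_i) = 1.77/1.78 + 6.37/3.01 = 3.111 d.
q = Δh / Σ(b_i/K_i) = 3.88 / 3.111 = 1.247 m/day.
In each layer the seepage velocity is v_i = q/n_i, so the layer transit time is t_i = b_i·n_i / q:
  layer 1 (fractured sandstone): t_1 = 1.77 × 0.07 / 1.247 = 0.09933 d
  layer 2 (fine sand): t_2 = 6.37 × 0.28 / 1.247 = 1.430 d
Total t = Σ t_i = 1.529 days.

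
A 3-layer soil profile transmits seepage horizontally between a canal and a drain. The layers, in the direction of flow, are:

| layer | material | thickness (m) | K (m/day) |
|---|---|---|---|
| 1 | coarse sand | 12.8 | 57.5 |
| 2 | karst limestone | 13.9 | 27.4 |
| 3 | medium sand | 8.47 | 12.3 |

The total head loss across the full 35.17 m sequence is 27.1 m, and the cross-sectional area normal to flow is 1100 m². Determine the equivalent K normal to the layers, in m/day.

24.8

Flow is perpendicular to layering, so the layers act in series and the equivalent K is the thickness-weighted harmonic mean.
Total thickness L = 12.8 + 13.9 + 8.47 = 35.17 m.
Σ(b_i/K_i) = 12.8/57.5 + 13.9/27.4 + 8.47/12.3 = 1.419 d.
K_eq = L / Σ(b_i/K_i) = 35.17 / 1.419 = 24.79 m/day.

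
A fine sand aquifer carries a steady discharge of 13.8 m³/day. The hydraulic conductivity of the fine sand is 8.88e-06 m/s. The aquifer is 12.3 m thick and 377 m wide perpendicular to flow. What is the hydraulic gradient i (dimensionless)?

Convert K: 8.88e-06 m/s × 86400 = 0.7672 m/day.
Cross-sectional area A = 377 × 12.3 = 4637 m².
From Q = K·A·i, i = Q / (K·A) = 13.8 / (0.7672 × 4637) = 0.003879.

0.00388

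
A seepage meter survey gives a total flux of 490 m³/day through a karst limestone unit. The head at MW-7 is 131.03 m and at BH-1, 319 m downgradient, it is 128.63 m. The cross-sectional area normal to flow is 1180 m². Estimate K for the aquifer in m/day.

Hydraulic gradient i = (131.03 − 128.63) / 319 = 2.4 / 319 = 0.007524.
From Q = K·A·i, K = Q / (A·i) = 490 / (1180 × 0.007524) = 55.19 m/day.

55.2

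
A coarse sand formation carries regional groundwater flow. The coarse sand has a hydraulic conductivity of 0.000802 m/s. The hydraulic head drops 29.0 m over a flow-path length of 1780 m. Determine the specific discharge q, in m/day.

Convert K: 0.000802 m/s × 86400 = 69.29 m/day.
Hydraulic gradient i = Δh / L = 29.0 / 1780 = 0.01629.
Specific discharge q = K · i = 69.29 × 0.01629 = 1.129 m/day.

1.13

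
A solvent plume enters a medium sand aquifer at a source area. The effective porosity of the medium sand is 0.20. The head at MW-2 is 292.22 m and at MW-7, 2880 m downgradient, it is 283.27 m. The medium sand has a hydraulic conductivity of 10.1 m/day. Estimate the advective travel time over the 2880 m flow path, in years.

Hydraulic gradient i = (292.22 − 283.27) / 2880 = 8.95 / 2880 = 0.003108.
Darcy flux q = K · i = 10.10 × 0.003108 = 0.03139 m/day.
Seepage velocity v = q / n_e = 0.03139 / 0.20 = 0.1569 m/day.
Travel time t = L / v = 2880 / 0.1569 = 18351 days = 50.24 years.

50.2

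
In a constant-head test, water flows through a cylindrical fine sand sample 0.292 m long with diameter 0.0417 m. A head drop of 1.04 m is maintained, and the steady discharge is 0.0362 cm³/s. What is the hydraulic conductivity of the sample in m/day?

Cross-sectional area A = π·(d/2)² = π × (0.0417/2)² = 0.001366 m².
Convert discharge: 0.0362 cm³/s = 3.620e-08 m³/s.
Darcy's law rearranged: K = Q·L / (A·Δh) = 3.620e-08 × 0.292 / (0.001366 × 1.04) = 7.442e-06 m/s = 0.6430 m/day.

0.643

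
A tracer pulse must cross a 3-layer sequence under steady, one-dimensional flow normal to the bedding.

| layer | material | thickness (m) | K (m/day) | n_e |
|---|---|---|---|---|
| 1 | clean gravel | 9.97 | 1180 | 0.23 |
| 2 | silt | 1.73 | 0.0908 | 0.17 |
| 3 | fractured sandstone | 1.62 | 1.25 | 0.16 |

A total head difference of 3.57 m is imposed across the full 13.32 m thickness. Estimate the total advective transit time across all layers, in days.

With flow normal to the layers, continuity requires the same specific discharge q through every layer.
Σ(b_i/K_i) = 9.97/1180 + 1.73/0.0908 + 1.62/1.25 = 20.36 d.
q = Δh / Σ(b_i/K_i) = 3.57 / 20.36 = 0.1754 m/day.
In each layer the seepage velocity is v_i = q/n_i, so the layer transit time is t_i = b_i·n_i / q:
  layer 1 (clean gravel): t_1 = 9.97 × 0.23 / 0.1754 = 13.08 d
  layer 2 (silt): t_2 = 1.73 × 0.17 / 0.1754 = 1.677 d
  layer 3 (fractured sandstone): t_3 = 1.62 × 0.16 / 0.1754 = 1.478 d
Total t = Σ t_i = 16.23 days.

16.2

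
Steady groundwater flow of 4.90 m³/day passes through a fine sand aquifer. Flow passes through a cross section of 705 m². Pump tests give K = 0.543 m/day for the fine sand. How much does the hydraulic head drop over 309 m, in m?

From Q = K·A·i, i = Q / (K·A) = 4.90 / (0.5430 × 705.0) = 0.01280.
Head loss Δh = i · L = 0.01280 × 309 = 3.955 m.

3.96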